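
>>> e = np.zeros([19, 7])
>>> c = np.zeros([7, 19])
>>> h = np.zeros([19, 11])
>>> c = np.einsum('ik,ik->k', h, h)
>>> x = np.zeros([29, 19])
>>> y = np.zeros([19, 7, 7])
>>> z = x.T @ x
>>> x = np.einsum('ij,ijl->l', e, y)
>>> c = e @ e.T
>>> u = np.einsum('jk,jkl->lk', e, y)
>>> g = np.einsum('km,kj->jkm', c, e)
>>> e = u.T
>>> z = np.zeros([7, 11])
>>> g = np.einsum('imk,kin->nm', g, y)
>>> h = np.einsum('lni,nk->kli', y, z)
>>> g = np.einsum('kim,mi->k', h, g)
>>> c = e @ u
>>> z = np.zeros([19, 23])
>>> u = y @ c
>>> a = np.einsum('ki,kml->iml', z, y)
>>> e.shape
(7, 7)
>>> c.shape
(7, 7)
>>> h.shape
(11, 19, 7)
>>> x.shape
(7,)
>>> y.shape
(19, 7, 7)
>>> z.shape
(19, 23)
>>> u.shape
(19, 7, 7)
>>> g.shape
(11,)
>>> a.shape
(23, 7, 7)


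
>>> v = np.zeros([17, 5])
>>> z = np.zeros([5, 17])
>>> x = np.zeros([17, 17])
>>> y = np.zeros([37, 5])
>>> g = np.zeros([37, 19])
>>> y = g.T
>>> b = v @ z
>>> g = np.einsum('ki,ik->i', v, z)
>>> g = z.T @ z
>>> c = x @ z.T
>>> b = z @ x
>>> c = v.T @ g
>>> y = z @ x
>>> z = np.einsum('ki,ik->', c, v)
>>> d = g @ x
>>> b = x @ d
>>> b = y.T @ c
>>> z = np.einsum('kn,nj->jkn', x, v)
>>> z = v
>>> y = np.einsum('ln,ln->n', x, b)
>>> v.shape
(17, 5)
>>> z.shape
(17, 5)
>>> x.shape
(17, 17)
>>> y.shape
(17,)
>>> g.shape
(17, 17)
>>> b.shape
(17, 17)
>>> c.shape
(5, 17)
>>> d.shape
(17, 17)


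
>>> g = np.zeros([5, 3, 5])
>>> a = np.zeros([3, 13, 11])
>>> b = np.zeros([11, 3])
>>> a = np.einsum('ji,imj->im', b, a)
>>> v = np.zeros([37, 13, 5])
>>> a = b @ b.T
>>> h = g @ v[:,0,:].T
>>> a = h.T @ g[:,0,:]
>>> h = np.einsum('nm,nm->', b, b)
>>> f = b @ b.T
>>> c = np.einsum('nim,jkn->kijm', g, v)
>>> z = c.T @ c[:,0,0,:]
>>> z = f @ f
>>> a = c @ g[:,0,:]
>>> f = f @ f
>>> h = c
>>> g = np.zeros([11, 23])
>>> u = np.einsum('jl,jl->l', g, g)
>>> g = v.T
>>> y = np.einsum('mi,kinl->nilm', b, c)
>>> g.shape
(5, 13, 37)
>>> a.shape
(13, 3, 37, 5)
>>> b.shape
(11, 3)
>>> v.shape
(37, 13, 5)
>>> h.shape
(13, 3, 37, 5)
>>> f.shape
(11, 11)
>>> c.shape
(13, 3, 37, 5)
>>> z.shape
(11, 11)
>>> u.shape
(23,)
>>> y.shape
(37, 3, 5, 11)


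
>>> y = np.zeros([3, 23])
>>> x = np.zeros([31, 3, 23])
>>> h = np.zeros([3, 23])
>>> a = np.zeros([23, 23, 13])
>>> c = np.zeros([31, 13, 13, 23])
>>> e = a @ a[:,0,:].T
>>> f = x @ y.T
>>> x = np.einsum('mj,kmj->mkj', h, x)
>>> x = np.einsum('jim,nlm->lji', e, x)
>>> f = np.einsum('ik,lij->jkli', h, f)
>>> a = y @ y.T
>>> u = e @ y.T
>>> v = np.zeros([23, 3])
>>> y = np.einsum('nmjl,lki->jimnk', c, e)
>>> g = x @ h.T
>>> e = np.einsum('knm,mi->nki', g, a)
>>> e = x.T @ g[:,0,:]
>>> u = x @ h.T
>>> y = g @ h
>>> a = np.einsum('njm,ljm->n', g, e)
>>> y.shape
(31, 23, 23)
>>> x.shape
(31, 23, 23)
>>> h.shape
(3, 23)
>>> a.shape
(31,)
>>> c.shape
(31, 13, 13, 23)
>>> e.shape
(23, 23, 3)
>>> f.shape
(3, 23, 31, 3)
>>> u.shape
(31, 23, 3)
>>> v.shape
(23, 3)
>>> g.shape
(31, 23, 3)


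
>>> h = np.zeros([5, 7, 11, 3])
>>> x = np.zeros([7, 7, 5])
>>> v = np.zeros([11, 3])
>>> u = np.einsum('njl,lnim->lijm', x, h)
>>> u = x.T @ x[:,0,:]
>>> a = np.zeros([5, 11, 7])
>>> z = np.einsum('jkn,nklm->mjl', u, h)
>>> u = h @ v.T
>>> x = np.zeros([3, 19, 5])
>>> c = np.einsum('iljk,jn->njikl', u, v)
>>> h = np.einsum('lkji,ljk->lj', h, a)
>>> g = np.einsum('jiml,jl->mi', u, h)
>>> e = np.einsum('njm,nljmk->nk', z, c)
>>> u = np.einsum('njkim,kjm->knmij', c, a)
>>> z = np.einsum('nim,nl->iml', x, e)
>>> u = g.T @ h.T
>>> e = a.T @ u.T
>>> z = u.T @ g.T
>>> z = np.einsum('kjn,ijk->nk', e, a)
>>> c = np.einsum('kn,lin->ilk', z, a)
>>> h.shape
(5, 11)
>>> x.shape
(3, 19, 5)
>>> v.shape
(11, 3)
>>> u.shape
(7, 5)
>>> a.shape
(5, 11, 7)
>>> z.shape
(7, 7)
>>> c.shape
(11, 5, 7)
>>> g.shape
(11, 7)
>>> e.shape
(7, 11, 7)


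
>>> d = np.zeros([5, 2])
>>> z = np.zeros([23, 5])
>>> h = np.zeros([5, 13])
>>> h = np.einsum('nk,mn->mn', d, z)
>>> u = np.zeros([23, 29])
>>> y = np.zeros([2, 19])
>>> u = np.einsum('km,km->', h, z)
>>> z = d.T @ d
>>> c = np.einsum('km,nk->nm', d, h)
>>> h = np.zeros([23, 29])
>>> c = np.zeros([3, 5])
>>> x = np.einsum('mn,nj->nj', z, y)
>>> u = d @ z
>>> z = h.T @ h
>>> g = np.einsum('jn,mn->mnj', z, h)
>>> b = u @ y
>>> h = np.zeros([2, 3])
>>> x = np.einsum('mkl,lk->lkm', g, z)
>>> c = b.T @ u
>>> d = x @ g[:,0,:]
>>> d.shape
(29, 29, 29)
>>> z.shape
(29, 29)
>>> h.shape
(2, 3)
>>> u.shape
(5, 2)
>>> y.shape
(2, 19)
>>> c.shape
(19, 2)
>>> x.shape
(29, 29, 23)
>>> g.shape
(23, 29, 29)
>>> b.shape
(5, 19)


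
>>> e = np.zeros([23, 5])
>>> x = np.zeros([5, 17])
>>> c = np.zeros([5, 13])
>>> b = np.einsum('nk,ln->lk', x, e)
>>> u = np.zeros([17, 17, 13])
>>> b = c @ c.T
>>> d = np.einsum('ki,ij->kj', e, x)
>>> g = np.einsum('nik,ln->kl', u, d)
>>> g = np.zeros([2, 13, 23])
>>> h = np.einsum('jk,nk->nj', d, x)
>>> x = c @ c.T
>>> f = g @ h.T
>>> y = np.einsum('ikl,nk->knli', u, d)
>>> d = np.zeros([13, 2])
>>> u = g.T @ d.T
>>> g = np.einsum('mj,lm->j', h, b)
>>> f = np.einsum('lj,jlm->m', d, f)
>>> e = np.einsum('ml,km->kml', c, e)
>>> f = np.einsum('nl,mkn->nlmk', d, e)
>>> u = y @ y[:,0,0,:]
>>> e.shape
(23, 5, 13)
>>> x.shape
(5, 5)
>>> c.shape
(5, 13)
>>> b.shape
(5, 5)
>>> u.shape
(17, 23, 13, 17)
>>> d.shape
(13, 2)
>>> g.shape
(23,)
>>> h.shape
(5, 23)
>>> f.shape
(13, 2, 23, 5)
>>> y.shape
(17, 23, 13, 17)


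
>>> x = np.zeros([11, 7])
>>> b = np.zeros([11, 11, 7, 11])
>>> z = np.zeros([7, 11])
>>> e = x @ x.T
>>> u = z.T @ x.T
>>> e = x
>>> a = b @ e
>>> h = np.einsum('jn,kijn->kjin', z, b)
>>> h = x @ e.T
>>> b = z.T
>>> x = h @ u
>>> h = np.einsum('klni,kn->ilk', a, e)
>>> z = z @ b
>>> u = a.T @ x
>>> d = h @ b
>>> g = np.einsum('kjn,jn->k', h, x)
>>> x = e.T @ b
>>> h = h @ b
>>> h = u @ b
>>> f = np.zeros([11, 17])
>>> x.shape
(7, 7)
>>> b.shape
(11, 7)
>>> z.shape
(7, 7)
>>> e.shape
(11, 7)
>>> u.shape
(7, 7, 11, 11)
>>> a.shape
(11, 11, 7, 7)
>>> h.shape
(7, 7, 11, 7)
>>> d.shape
(7, 11, 7)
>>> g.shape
(7,)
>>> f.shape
(11, 17)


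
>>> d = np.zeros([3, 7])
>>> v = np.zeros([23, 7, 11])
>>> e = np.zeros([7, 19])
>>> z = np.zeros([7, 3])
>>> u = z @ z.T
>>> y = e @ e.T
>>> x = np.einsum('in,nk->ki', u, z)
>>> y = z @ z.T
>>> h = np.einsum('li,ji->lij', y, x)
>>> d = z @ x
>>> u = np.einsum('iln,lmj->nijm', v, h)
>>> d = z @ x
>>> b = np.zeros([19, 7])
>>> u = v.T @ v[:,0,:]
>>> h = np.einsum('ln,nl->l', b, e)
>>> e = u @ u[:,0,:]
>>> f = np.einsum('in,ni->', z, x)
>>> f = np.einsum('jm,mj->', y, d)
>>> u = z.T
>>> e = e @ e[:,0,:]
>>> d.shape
(7, 7)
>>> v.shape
(23, 7, 11)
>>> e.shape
(11, 7, 11)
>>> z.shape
(7, 3)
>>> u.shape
(3, 7)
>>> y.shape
(7, 7)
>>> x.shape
(3, 7)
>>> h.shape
(19,)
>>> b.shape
(19, 7)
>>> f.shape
()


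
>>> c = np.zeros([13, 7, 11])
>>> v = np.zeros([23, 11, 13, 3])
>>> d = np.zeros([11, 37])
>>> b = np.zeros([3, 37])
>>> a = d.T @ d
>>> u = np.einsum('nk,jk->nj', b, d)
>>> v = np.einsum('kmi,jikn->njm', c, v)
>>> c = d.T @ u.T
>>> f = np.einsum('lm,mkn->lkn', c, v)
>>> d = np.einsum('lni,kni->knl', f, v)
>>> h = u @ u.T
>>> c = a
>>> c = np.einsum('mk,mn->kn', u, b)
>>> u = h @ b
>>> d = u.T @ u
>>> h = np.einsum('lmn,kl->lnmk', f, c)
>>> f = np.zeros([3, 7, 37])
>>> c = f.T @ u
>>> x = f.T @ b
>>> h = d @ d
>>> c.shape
(37, 7, 37)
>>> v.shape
(3, 23, 7)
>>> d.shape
(37, 37)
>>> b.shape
(3, 37)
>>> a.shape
(37, 37)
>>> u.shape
(3, 37)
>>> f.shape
(3, 7, 37)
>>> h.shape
(37, 37)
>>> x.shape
(37, 7, 37)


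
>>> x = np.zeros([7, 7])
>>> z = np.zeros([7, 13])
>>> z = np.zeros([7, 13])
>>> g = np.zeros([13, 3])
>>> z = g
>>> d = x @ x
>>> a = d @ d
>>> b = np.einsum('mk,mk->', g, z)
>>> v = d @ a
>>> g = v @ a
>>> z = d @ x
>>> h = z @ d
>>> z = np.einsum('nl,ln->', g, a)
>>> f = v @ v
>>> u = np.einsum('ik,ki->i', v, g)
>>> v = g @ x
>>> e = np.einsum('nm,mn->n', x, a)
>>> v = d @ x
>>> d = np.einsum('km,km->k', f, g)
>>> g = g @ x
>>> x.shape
(7, 7)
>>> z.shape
()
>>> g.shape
(7, 7)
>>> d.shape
(7,)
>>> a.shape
(7, 7)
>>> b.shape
()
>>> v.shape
(7, 7)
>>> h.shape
(7, 7)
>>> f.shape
(7, 7)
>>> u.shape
(7,)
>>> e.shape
(7,)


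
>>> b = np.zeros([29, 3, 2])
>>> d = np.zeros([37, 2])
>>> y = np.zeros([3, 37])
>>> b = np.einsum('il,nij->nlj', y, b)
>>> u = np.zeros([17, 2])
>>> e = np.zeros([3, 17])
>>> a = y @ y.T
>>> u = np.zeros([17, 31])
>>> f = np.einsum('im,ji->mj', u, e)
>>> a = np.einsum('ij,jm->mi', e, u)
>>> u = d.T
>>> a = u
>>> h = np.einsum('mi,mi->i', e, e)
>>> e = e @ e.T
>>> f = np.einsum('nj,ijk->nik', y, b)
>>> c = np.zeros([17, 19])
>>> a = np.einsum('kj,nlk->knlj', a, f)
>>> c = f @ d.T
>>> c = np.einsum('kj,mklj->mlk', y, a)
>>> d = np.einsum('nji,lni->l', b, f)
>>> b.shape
(29, 37, 2)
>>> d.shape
(3,)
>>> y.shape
(3, 37)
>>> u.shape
(2, 37)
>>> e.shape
(3, 3)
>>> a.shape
(2, 3, 29, 37)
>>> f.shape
(3, 29, 2)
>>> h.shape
(17,)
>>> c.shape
(2, 29, 3)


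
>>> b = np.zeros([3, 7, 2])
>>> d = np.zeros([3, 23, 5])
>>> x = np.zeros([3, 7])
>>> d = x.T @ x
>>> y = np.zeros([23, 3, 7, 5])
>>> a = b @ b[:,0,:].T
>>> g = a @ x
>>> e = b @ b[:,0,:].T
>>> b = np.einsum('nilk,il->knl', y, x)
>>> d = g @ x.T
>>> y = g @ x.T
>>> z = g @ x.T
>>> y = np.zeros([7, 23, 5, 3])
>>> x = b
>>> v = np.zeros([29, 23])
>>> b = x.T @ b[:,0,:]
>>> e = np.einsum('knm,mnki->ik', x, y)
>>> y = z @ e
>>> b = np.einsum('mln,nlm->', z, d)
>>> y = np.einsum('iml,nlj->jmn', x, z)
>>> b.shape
()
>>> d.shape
(3, 7, 3)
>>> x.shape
(5, 23, 7)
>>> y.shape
(3, 23, 3)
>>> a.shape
(3, 7, 3)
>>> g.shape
(3, 7, 7)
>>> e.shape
(3, 5)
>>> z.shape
(3, 7, 3)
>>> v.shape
(29, 23)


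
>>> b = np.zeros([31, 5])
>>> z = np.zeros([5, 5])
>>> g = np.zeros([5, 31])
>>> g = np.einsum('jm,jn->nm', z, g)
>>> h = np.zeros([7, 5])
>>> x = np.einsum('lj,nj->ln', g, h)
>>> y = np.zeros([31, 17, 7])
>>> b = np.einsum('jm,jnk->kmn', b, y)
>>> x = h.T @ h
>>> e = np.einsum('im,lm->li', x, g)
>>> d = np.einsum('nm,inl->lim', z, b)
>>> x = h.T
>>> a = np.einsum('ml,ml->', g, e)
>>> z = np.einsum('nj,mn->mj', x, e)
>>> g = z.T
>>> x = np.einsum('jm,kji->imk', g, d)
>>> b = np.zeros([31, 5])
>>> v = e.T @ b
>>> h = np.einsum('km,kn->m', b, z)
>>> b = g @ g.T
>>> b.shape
(7, 7)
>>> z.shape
(31, 7)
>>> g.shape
(7, 31)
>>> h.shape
(5,)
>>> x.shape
(5, 31, 17)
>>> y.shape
(31, 17, 7)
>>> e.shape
(31, 5)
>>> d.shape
(17, 7, 5)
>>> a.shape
()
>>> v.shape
(5, 5)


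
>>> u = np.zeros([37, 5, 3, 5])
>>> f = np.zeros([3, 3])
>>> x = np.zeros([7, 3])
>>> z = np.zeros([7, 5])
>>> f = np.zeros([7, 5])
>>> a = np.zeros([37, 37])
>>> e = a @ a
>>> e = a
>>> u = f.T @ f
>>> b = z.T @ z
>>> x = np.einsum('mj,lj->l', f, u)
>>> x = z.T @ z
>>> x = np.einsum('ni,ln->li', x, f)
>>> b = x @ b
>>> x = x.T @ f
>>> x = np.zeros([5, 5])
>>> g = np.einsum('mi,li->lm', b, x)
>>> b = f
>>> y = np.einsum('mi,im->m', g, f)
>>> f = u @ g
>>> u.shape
(5, 5)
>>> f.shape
(5, 7)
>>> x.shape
(5, 5)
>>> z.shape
(7, 5)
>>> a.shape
(37, 37)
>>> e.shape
(37, 37)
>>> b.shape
(7, 5)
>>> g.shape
(5, 7)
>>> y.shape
(5,)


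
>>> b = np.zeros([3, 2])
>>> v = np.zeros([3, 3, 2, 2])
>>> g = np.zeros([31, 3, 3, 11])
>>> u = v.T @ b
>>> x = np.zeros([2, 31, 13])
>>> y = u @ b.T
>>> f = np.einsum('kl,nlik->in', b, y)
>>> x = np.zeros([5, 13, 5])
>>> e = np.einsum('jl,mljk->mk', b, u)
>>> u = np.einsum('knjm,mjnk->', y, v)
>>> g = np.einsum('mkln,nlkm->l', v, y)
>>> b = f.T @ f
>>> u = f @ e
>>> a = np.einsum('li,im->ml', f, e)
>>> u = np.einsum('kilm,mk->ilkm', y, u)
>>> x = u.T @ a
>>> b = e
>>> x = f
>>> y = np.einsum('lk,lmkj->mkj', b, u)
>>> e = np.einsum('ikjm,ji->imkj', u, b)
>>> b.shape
(2, 2)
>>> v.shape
(3, 3, 2, 2)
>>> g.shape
(2,)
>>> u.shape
(2, 3, 2, 3)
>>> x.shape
(3, 2)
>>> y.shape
(3, 2, 3)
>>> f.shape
(3, 2)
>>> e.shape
(2, 3, 3, 2)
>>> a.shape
(2, 3)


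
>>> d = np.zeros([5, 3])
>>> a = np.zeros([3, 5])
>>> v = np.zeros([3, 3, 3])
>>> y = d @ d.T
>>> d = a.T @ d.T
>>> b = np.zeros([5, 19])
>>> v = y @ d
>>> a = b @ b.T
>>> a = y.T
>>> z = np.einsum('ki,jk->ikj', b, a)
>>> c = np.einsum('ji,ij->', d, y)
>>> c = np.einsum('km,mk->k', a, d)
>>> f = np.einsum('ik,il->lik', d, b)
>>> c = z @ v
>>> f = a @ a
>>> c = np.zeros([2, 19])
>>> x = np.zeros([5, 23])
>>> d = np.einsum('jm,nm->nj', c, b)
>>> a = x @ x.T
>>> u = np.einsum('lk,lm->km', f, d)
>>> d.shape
(5, 2)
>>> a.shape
(5, 5)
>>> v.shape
(5, 5)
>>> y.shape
(5, 5)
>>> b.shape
(5, 19)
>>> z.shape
(19, 5, 5)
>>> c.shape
(2, 19)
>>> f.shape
(5, 5)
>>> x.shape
(5, 23)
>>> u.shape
(5, 2)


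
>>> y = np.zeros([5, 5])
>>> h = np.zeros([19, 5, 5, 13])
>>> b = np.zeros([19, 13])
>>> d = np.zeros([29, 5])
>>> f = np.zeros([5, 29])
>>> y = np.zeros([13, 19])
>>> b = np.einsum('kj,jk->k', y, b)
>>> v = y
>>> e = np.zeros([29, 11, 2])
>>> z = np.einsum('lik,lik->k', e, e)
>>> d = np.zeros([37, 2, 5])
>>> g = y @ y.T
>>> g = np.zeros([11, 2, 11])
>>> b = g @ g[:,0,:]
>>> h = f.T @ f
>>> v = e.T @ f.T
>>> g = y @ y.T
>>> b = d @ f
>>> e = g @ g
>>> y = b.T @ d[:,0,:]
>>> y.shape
(29, 2, 5)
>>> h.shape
(29, 29)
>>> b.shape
(37, 2, 29)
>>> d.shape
(37, 2, 5)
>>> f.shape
(5, 29)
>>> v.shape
(2, 11, 5)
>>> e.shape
(13, 13)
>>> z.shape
(2,)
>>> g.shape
(13, 13)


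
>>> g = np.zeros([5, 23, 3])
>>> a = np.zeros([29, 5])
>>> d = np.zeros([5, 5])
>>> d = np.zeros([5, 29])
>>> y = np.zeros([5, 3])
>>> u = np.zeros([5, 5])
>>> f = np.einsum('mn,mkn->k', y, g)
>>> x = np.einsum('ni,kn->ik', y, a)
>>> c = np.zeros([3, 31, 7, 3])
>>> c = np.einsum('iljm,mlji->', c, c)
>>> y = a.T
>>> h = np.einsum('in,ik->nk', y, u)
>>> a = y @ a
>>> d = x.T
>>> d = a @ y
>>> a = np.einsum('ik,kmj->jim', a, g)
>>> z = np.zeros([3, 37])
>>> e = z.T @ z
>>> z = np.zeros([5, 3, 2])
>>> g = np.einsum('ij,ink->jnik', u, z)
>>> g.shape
(5, 3, 5, 2)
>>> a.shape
(3, 5, 23)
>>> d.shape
(5, 29)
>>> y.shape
(5, 29)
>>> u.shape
(5, 5)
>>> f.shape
(23,)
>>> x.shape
(3, 29)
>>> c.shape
()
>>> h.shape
(29, 5)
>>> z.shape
(5, 3, 2)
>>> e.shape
(37, 37)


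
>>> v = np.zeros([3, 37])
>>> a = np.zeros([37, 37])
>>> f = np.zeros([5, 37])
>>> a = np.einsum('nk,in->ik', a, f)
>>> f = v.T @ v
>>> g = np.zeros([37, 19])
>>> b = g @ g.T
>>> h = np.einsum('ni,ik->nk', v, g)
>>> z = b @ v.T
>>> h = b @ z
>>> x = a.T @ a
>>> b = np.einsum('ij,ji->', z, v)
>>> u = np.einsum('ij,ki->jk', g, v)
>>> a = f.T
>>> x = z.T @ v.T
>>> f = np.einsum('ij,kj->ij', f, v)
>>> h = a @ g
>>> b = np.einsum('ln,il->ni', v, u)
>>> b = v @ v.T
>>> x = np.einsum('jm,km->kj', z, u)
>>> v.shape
(3, 37)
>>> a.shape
(37, 37)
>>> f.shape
(37, 37)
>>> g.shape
(37, 19)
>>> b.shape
(3, 3)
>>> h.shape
(37, 19)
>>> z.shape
(37, 3)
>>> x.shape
(19, 37)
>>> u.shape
(19, 3)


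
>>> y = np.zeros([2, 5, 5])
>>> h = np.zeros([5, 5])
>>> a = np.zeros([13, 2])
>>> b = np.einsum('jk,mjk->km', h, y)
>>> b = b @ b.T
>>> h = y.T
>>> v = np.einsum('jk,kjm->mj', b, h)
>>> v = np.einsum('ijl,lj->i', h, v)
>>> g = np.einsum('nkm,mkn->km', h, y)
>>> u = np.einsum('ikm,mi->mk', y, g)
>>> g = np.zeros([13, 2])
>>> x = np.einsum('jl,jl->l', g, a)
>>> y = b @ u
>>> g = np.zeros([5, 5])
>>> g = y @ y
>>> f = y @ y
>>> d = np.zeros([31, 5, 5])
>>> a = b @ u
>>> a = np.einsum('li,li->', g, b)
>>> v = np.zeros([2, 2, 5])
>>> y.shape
(5, 5)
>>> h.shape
(5, 5, 2)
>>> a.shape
()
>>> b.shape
(5, 5)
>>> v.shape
(2, 2, 5)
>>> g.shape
(5, 5)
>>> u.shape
(5, 5)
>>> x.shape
(2,)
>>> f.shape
(5, 5)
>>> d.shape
(31, 5, 5)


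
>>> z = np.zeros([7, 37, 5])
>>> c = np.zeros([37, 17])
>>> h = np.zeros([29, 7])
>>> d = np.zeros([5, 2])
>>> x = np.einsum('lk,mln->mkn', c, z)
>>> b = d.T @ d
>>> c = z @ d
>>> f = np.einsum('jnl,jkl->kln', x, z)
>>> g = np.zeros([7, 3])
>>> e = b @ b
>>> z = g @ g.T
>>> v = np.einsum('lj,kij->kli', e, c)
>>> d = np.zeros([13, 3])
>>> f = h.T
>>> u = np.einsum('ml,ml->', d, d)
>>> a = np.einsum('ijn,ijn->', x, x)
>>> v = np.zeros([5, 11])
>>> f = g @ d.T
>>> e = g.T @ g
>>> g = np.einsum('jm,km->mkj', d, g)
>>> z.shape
(7, 7)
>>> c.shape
(7, 37, 2)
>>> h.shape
(29, 7)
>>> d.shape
(13, 3)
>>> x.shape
(7, 17, 5)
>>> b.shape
(2, 2)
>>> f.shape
(7, 13)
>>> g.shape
(3, 7, 13)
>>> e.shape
(3, 3)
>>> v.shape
(5, 11)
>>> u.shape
()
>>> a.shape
()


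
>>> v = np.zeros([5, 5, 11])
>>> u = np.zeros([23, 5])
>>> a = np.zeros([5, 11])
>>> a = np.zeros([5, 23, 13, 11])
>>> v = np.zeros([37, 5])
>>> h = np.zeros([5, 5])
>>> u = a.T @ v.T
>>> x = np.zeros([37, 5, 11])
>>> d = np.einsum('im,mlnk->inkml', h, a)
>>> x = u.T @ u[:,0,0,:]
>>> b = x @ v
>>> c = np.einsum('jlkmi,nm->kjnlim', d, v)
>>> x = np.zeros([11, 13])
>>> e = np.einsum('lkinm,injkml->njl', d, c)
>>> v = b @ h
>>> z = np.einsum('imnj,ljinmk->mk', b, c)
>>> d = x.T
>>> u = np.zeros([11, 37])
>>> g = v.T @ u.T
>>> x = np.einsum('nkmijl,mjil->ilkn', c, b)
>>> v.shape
(37, 23, 13, 5)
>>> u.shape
(11, 37)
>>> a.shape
(5, 23, 13, 11)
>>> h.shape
(5, 5)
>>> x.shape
(13, 5, 5, 11)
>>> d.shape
(13, 11)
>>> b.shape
(37, 23, 13, 5)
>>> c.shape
(11, 5, 37, 13, 23, 5)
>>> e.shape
(5, 37, 5)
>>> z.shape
(23, 5)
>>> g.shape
(5, 13, 23, 11)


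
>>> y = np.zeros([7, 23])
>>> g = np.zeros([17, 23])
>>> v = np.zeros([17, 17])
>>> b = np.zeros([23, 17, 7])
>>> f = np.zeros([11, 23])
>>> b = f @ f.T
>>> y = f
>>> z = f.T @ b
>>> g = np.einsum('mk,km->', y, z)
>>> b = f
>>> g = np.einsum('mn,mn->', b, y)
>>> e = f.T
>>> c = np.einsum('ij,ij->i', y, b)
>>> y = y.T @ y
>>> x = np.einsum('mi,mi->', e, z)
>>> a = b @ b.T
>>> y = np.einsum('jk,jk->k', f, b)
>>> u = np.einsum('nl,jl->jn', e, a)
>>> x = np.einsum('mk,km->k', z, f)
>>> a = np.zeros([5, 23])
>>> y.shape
(23,)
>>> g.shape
()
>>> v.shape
(17, 17)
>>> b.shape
(11, 23)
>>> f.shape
(11, 23)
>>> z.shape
(23, 11)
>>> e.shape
(23, 11)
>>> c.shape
(11,)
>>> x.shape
(11,)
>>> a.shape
(5, 23)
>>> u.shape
(11, 23)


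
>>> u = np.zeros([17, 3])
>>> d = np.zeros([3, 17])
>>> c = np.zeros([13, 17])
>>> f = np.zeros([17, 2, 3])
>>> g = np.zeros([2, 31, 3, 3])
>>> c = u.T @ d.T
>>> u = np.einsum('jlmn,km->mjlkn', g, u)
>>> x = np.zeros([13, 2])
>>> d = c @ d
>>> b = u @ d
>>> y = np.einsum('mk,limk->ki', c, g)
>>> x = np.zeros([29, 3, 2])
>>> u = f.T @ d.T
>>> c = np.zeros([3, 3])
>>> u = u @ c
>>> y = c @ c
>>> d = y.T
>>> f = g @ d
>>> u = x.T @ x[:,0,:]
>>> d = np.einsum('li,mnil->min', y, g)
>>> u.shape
(2, 3, 2)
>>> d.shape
(2, 3, 31)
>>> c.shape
(3, 3)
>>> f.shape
(2, 31, 3, 3)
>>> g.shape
(2, 31, 3, 3)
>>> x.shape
(29, 3, 2)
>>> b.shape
(3, 2, 31, 17, 17)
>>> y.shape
(3, 3)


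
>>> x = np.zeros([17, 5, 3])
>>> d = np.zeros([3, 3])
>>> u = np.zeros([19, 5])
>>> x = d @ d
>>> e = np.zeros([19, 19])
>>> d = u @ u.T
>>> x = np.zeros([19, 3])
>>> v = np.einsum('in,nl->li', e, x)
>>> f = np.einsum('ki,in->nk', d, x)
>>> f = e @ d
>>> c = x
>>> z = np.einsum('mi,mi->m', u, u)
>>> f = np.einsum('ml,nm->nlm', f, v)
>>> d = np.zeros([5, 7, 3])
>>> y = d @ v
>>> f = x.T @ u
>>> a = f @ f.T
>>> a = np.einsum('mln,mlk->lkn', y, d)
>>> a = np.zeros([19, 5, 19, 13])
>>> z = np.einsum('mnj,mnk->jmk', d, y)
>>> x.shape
(19, 3)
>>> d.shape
(5, 7, 3)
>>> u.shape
(19, 5)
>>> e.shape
(19, 19)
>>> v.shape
(3, 19)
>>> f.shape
(3, 5)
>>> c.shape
(19, 3)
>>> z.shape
(3, 5, 19)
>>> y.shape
(5, 7, 19)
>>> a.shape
(19, 5, 19, 13)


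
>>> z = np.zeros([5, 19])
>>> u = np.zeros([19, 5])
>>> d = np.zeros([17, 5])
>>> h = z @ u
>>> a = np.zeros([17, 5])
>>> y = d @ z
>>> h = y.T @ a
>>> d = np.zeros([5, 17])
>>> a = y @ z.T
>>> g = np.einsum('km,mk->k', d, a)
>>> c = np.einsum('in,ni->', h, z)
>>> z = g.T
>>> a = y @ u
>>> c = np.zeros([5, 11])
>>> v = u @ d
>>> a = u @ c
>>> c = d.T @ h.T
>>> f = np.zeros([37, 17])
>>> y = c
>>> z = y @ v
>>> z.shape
(17, 17)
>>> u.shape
(19, 5)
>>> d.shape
(5, 17)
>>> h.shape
(19, 5)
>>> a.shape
(19, 11)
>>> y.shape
(17, 19)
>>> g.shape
(5,)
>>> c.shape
(17, 19)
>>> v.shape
(19, 17)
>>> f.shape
(37, 17)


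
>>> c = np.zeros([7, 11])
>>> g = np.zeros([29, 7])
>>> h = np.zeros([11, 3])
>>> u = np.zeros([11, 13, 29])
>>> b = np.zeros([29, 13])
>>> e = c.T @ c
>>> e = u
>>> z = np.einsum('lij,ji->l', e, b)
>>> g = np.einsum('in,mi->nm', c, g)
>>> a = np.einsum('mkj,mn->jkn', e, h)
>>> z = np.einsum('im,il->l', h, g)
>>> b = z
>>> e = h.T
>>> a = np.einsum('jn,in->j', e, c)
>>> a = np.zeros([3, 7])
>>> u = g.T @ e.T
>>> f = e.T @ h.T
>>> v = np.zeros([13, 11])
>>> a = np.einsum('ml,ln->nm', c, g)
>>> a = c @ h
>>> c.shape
(7, 11)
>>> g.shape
(11, 29)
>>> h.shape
(11, 3)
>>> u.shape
(29, 3)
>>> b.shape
(29,)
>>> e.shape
(3, 11)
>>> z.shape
(29,)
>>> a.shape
(7, 3)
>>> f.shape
(11, 11)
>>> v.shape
(13, 11)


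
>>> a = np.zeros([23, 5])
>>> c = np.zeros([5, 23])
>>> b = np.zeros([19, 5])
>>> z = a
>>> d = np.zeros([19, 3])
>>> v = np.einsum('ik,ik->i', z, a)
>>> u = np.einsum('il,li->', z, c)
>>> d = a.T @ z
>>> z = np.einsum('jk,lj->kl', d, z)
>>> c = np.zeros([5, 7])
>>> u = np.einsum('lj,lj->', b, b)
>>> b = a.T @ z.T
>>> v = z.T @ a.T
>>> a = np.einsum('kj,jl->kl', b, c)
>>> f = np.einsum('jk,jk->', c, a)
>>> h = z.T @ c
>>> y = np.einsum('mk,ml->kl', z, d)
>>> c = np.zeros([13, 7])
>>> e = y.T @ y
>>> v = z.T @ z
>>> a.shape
(5, 7)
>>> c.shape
(13, 7)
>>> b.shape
(5, 5)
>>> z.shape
(5, 23)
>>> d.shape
(5, 5)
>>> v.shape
(23, 23)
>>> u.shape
()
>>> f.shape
()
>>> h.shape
(23, 7)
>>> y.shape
(23, 5)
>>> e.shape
(5, 5)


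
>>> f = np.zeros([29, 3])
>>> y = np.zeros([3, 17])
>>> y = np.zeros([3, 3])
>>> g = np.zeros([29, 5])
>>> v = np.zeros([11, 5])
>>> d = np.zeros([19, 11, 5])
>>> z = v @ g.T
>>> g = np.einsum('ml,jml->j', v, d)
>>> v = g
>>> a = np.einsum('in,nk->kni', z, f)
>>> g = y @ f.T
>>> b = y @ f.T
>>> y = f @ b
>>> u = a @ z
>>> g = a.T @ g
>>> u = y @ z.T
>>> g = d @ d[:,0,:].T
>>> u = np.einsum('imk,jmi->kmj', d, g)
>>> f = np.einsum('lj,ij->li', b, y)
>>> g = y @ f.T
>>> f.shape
(3, 29)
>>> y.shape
(29, 29)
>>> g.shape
(29, 3)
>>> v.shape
(19,)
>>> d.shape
(19, 11, 5)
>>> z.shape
(11, 29)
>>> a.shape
(3, 29, 11)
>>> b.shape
(3, 29)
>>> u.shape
(5, 11, 19)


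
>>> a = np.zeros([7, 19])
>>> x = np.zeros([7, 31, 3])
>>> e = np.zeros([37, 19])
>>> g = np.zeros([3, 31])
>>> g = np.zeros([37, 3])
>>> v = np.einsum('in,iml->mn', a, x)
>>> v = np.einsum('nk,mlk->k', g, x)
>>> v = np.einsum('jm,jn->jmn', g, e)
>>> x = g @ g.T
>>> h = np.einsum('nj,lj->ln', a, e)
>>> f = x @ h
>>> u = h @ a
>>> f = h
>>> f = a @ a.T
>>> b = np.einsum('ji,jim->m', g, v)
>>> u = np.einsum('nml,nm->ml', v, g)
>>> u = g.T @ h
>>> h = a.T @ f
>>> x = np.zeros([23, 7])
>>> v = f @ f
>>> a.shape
(7, 19)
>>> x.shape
(23, 7)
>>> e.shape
(37, 19)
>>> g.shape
(37, 3)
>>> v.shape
(7, 7)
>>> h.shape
(19, 7)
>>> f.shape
(7, 7)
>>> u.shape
(3, 7)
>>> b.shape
(19,)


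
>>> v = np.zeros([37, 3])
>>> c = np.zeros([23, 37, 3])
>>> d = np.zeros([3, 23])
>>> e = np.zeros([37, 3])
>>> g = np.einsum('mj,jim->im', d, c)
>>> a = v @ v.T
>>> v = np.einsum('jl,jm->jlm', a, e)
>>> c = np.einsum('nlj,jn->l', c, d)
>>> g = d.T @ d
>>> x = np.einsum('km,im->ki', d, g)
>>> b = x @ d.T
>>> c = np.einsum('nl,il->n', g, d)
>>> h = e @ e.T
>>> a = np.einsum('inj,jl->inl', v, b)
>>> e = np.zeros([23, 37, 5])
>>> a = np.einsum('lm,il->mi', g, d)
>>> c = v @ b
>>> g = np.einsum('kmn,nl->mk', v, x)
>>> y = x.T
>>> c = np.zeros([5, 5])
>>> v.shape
(37, 37, 3)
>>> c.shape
(5, 5)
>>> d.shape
(3, 23)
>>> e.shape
(23, 37, 5)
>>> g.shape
(37, 37)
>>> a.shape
(23, 3)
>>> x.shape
(3, 23)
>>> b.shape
(3, 3)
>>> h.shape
(37, 37)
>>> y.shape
(23, 3)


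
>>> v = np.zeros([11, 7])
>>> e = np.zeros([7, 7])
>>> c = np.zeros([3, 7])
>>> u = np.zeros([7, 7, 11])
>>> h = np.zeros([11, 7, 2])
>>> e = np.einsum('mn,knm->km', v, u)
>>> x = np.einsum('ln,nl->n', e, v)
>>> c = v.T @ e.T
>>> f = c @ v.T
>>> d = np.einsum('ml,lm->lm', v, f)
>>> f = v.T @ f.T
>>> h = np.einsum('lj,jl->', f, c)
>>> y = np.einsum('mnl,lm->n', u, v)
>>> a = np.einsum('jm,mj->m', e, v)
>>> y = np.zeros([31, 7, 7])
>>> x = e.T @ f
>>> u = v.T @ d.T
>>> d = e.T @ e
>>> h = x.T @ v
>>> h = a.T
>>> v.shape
(11, 7)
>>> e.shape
(7, 11)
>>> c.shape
(7, 7)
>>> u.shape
(7, 7)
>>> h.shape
(11,)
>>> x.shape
(11, 7)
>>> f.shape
(7, 7)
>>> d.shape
(11, 11)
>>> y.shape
(31, 7, 7)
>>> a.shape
(11,)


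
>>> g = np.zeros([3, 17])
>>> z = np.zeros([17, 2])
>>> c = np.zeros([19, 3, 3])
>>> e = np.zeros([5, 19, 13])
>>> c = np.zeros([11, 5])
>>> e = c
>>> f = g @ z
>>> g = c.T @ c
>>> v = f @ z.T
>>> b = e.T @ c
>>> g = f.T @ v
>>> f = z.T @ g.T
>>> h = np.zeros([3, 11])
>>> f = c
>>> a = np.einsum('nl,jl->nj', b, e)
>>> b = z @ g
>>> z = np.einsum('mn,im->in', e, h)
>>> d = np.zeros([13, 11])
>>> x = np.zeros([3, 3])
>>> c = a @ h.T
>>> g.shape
(2, 17)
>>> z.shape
(3, 5)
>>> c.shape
(5, 3)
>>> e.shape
(11, 5)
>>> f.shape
(11, 5)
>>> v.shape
(3, 17)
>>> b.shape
(17, 17)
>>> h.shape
(3, 11)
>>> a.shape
(5, 11)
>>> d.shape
(13, 11)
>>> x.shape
(3, 3)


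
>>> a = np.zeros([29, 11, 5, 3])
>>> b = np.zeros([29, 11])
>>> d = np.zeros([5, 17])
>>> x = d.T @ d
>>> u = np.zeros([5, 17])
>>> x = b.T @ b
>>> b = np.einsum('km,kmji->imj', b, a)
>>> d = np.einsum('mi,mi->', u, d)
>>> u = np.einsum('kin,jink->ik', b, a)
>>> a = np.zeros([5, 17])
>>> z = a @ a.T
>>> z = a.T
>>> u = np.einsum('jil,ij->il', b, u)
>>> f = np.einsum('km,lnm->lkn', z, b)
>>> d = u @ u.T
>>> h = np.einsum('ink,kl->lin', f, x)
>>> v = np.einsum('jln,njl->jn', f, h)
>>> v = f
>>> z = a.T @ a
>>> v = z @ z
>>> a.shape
(5, 17)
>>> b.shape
(3, 11, 5)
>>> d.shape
(11, 11)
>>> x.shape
(11, 11)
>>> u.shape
(11, 5)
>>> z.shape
(17, 17)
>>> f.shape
(3, 17, 11)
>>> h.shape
(11, 3, 17)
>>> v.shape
(17, 17)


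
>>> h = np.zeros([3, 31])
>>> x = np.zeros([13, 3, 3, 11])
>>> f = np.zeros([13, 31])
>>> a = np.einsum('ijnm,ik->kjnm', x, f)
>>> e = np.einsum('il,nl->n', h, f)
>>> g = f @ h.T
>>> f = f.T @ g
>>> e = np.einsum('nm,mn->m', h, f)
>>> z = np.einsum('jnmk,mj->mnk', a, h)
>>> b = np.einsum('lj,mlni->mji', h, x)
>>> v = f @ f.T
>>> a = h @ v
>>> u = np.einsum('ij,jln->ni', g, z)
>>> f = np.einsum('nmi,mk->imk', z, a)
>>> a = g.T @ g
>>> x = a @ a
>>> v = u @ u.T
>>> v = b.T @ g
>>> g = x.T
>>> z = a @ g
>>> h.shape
(3, 31)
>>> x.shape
(3, 3)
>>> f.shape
(11, 3, 31)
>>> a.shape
(3, 3)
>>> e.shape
(31,)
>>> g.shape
(3, 3)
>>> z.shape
(3, 3)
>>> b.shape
(13, 31, 11)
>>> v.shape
(11, 31, 3)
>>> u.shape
(11, 13)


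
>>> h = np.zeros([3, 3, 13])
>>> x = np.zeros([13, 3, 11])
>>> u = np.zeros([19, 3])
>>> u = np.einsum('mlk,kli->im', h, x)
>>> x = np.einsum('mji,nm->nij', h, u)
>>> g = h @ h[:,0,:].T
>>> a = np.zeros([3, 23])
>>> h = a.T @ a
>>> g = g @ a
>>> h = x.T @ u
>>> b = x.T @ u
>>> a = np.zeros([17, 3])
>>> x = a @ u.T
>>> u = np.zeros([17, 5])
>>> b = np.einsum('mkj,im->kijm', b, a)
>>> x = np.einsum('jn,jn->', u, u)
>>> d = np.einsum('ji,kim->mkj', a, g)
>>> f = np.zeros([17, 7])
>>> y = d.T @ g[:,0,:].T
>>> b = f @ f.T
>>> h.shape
(3, 13, 3)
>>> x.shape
()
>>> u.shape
(17, 5)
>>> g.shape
(3, 3, 23)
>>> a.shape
(17, 3)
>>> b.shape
(17, 17)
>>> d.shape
(23, 3, 17)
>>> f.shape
(17, 7)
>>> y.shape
(17, 3, 3)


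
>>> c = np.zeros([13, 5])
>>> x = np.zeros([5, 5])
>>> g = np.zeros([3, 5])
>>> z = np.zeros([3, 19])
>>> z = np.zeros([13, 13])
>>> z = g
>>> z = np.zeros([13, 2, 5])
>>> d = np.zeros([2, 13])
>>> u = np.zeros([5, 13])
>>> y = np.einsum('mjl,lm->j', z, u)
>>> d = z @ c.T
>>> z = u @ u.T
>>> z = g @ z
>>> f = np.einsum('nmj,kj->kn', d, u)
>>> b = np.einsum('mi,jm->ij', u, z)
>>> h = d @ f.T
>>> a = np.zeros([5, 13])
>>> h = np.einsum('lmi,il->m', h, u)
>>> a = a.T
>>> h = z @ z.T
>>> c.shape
(13, 5)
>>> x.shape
(5, 5)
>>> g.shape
(3, 5)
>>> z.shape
(3, 5)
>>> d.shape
(13, 2, 13)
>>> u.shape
(5, 13)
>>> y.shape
(2,)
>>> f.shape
(5, 13)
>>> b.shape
(13, 3)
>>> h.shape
(3, 3)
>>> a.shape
(13, 5)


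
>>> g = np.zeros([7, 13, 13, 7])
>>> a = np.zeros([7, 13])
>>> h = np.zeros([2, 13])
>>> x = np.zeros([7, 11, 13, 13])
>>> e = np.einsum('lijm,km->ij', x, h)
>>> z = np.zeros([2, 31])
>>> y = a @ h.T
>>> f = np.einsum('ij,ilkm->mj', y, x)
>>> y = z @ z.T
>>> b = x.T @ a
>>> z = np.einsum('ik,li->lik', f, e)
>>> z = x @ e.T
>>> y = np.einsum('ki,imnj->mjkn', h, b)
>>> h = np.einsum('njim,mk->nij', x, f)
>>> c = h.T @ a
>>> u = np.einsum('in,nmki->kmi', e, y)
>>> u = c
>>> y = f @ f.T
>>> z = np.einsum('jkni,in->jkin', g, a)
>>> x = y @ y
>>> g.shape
(7, 13, 13, 7)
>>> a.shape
(7, 13)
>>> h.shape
(7, 13, 11)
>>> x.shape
(13, 13)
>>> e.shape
(11, 13)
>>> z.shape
(7, 13, 7, 13)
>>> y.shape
(13, 13)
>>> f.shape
(13, 2)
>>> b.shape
(13, 13, 11, 13)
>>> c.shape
(11, 13, 13)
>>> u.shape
(11, 13, 13)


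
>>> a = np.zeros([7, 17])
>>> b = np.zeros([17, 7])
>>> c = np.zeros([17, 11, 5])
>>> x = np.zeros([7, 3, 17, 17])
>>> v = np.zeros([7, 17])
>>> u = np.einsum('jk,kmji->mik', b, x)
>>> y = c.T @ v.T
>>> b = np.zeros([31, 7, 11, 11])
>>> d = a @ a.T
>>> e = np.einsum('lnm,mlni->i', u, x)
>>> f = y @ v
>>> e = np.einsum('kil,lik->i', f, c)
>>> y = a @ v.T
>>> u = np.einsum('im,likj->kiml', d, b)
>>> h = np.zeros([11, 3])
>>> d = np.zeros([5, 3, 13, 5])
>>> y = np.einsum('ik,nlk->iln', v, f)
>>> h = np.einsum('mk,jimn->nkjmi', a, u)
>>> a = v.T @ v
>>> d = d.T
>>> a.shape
(17, 17)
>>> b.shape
(31, 7, 11, 11)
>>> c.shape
(17, 11, 5)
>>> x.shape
(7, 3, 17, 17)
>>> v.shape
(7, 17)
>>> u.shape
(11, 7, 7, 31)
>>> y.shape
(7, 11, 5)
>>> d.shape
(5, 13, 3, 5)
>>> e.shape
(11,)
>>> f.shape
(5, 11, 17)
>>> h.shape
(31, 17, 11, 7, 7)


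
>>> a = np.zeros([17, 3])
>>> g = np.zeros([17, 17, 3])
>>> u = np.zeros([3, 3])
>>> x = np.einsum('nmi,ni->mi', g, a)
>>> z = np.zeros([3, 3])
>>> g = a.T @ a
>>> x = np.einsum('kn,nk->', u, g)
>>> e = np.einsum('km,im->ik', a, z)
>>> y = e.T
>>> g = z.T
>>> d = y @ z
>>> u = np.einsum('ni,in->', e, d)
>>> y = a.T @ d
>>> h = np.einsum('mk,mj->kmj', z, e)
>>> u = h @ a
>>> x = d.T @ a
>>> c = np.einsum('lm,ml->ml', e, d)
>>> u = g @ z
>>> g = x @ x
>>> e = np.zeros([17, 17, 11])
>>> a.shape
(17, 3)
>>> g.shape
(3, 3)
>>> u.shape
(3, 3)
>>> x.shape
(3, 3)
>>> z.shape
(3, 3)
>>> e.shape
(17, 17, 11)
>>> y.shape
(3, 3)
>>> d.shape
(17, 3)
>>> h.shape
(3, 3, 17)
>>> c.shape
(17, 3)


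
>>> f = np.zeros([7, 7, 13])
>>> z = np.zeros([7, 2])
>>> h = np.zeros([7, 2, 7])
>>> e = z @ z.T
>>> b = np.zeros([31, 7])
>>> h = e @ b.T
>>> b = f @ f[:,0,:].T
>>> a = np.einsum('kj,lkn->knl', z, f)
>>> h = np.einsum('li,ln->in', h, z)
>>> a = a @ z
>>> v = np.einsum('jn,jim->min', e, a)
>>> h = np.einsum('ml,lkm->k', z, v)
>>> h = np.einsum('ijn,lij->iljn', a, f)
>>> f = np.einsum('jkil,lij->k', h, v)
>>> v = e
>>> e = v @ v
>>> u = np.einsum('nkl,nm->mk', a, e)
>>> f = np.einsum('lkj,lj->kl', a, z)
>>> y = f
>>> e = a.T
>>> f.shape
(13, 7)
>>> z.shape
(7, 2)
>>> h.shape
(7, 7, 13, 2)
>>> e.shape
(2, 13, 7)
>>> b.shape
(7, 7, 7)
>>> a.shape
(7, 13, 2)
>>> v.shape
(7, 7)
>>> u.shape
(7, 13)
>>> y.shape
(13, 7)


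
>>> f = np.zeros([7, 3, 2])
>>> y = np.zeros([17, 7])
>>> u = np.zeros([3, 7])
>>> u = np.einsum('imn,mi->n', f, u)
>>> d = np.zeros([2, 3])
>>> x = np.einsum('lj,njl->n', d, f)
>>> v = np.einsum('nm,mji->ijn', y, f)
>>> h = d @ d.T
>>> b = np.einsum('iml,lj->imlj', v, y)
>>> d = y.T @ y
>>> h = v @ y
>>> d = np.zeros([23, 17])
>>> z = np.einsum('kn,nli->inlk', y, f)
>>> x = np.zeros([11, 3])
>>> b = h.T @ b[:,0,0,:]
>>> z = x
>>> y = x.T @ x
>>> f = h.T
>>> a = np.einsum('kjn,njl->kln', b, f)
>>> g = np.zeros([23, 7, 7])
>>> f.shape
(7, 3, 2)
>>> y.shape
(3, 3)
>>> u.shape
(2,)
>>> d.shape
(23, 17)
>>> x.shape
(11, 3)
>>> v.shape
(2, 3, 17)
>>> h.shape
(2, 3, 7)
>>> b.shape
(7, 3, 7)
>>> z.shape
(11, 3)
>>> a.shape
(7, 2, 7)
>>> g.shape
(23, 7, 7)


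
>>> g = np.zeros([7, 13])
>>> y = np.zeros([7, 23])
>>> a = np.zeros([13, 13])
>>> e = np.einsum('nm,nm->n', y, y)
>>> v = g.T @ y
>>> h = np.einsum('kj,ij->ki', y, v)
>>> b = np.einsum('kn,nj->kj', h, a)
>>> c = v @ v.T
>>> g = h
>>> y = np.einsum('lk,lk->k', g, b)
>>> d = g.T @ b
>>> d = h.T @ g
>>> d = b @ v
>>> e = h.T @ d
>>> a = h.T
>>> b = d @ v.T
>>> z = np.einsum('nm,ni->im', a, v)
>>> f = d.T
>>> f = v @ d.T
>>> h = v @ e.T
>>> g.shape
(7, 13)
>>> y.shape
(13,)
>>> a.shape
(13, 7)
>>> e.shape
(13, 23)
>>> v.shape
(13, 23)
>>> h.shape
(13, 13)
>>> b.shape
(7, 13)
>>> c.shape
(13, 13)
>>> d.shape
(7, 23)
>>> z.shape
(23, 7)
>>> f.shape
(13, 7)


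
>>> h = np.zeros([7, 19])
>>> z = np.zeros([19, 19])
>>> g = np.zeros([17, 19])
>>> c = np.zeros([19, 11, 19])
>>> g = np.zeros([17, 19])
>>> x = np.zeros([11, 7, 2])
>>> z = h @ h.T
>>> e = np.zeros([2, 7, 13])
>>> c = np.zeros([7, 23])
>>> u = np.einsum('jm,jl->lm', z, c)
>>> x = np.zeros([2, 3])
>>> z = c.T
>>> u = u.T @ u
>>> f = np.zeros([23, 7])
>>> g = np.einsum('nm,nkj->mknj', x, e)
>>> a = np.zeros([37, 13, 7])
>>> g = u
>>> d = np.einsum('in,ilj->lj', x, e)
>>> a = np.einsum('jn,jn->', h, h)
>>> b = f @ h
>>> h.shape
(7, 19)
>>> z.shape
(23, 7)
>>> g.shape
(7, 7)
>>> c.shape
(7, 23)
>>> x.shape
(2, 3)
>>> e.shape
(2, 7, 13)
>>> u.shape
(7, 7)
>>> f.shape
(23, 7)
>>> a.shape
()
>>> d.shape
(7, 13)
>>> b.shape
(23, 19)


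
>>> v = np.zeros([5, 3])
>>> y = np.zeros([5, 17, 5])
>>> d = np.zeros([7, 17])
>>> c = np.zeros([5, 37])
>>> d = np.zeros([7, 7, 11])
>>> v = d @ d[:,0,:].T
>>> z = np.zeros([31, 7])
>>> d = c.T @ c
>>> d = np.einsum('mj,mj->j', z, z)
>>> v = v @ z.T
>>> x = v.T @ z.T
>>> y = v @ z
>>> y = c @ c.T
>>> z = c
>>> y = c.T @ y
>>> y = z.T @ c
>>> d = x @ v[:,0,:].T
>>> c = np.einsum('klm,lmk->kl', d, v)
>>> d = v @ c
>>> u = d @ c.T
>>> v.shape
(7, 7, 31)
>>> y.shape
(37, 37)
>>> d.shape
(7, 7, 7)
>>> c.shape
(31, 7)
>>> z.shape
(5, 37)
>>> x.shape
(31, 7, 31)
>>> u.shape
(7, 7, 31)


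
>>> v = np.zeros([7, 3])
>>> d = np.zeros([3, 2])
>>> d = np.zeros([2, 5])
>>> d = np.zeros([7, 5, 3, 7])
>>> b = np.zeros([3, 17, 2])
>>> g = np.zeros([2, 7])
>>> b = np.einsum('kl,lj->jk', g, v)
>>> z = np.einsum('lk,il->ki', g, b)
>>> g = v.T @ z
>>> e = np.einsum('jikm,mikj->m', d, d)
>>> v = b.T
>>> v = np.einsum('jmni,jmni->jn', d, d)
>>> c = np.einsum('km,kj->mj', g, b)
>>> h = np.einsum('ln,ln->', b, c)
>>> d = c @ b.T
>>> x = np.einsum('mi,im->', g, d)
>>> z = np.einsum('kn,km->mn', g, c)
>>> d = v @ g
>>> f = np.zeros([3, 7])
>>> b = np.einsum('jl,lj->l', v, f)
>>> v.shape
(7, 3)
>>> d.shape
(7, 3)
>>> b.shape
(3,)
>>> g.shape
(3, 3)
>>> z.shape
(2, 3)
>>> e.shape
(7,)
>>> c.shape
(3, 2)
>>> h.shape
()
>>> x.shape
()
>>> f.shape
(3, 7)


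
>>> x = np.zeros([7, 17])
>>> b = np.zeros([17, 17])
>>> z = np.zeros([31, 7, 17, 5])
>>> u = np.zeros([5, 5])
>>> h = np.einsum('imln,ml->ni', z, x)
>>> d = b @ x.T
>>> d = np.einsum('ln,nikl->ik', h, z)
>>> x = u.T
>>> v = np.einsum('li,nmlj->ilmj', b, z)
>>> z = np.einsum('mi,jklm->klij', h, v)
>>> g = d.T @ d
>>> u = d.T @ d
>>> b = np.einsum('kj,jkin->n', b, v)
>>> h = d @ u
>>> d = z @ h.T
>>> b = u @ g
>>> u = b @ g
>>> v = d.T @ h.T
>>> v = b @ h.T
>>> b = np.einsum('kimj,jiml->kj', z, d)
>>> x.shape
(5, 5)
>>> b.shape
(17, 17)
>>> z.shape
(17, 7, 31, 17)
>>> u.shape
(17, 17)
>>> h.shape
(7, 17)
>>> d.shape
(17, 7, 31, 7)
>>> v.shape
(17, 7)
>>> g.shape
(17, 17)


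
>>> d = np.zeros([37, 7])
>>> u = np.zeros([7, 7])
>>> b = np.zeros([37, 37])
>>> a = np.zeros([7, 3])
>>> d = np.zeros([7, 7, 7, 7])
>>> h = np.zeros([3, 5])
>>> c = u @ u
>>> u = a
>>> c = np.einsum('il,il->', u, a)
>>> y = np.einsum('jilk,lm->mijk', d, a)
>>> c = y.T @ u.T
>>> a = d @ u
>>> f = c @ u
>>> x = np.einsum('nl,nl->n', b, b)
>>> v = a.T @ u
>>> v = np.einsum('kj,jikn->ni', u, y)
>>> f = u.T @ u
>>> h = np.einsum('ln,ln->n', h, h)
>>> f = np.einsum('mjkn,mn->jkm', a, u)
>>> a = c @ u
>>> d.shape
(7, 7, 7, 7)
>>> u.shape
(7, 3)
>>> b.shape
(37, 37)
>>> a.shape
(7, 7, 7, 3)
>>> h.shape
(5,)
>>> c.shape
(7, 7, 7, 7)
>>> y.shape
(3, 7, 7, 7)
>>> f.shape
(7, 7, 7)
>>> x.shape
(37,)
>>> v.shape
(7, 7)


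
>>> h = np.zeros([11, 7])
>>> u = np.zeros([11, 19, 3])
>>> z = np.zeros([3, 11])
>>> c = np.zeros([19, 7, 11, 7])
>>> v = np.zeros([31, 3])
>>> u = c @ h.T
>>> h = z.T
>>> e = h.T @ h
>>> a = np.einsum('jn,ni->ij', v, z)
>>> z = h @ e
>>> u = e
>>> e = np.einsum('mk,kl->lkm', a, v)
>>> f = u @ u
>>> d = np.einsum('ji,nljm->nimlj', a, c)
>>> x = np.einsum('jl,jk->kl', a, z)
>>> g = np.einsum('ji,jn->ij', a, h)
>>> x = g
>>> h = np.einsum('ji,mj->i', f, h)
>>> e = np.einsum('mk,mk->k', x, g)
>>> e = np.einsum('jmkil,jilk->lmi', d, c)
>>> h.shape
(3,)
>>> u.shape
(3, 3)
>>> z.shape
(11, 3)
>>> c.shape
(19, 7, 11, 7)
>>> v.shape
(31, 3)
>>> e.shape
(11, 31, 7)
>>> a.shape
(11, 31)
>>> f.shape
(3, 3)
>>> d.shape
(19, 31, 7, 7, 11)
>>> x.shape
(31, 11)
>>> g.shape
(31, 11)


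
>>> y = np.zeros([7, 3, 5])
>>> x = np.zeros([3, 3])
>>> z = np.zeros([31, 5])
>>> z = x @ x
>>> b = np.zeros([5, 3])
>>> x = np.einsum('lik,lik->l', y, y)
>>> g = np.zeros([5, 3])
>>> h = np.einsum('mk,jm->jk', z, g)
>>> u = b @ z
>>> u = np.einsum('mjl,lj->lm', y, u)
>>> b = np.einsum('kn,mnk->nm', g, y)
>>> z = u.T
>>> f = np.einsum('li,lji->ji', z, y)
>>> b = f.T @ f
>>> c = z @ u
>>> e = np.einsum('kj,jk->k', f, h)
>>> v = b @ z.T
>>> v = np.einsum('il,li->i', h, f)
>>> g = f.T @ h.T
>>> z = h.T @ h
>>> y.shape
(7, 3, 5)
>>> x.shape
(7,)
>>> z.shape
(3, 3)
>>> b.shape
(5, 5)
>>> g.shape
(5, 5)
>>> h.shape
(5, 3)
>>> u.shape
(5, 7)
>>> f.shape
(3, 5)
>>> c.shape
(7, 7)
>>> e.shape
(3,)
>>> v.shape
(5,)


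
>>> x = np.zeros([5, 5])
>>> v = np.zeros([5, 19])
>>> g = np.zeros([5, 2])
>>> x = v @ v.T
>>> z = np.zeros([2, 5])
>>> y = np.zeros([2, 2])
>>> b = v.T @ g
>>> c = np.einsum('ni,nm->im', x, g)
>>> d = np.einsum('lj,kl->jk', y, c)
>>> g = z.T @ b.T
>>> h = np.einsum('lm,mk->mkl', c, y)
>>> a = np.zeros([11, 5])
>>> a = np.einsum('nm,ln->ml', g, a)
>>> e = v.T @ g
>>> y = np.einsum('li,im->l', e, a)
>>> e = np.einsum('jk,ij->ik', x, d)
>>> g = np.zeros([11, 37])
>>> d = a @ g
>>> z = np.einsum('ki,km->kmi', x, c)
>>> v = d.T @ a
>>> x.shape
(5, 5)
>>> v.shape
(37, 11)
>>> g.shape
(11, 37)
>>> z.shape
(5, 2, 5)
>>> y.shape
(19,)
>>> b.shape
(19, 2)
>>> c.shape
(5, 2)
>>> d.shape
(19, 37)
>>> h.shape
(2, 2, 5)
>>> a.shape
(19, 11)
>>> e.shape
(2, 5)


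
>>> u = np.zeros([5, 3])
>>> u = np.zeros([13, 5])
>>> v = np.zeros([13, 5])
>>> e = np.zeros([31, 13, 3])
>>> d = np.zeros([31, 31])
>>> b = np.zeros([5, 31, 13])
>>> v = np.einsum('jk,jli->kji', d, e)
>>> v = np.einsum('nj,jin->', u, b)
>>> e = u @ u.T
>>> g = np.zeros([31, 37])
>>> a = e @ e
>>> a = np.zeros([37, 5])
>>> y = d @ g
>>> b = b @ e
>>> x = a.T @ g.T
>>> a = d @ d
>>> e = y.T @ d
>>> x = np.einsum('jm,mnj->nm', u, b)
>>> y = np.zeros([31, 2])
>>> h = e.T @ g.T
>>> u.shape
(13, 5)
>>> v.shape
()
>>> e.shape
(37, 31)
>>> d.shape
(31, 31)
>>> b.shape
(5, 31, 13)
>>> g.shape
(31, 37)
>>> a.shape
(31, 31)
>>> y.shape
(31, 2)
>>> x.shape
(31, 5)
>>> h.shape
(31, 31)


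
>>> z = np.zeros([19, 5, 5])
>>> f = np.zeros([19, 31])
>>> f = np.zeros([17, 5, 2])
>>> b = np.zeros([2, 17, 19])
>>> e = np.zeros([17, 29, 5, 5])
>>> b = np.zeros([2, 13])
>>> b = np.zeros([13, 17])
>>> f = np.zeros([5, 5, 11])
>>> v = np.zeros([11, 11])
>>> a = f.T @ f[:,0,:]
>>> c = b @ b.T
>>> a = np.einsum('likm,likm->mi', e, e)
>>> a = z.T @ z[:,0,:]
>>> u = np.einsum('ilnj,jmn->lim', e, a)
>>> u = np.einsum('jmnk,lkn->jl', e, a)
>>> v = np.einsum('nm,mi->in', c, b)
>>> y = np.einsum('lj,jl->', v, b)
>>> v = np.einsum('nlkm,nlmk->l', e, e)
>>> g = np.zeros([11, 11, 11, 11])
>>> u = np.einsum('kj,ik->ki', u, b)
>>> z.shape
(19, 5, 5)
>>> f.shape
(5, 5, 11)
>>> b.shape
(13, 17)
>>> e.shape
(17, 29, 5, 5)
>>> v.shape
(29,)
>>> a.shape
(5, 5, 5)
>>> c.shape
(13, 13)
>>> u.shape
(17, 13)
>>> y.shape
()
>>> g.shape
(11, 11, 11, 11)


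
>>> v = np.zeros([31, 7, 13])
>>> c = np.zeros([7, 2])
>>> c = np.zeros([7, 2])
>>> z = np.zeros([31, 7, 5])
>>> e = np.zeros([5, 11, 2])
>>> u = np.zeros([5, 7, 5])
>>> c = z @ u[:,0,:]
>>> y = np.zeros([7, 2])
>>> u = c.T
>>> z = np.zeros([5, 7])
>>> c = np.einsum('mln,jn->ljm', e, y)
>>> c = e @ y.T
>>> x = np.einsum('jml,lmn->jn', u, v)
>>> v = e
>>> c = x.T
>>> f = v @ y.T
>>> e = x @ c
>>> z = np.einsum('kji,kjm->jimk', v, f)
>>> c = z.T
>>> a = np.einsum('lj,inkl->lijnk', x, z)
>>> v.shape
(5, 11, 2)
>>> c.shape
(5, 7, 2, 11)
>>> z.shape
(11, 2, 7, 5)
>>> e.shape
(5, 5)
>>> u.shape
(5, 7, 31)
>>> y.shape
(7, 2)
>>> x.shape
(5, 13)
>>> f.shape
(5, 11, 7)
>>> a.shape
(5, 11, 13, 2, 7)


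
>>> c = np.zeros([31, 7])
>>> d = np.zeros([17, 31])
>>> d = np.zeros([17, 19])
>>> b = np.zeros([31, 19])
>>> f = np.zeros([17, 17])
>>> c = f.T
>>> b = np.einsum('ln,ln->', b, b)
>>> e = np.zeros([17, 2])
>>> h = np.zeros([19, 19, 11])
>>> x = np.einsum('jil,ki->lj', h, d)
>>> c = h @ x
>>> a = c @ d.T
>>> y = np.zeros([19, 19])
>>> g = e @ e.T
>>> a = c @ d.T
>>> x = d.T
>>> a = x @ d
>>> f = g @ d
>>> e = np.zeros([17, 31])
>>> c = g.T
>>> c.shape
(17, 17)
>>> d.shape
(17, 19)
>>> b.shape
()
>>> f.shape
(17, 19)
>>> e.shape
(17, 31)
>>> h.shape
(19, 19, 11)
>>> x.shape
(19, 17)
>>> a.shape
(19, 19)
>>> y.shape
(19, 19)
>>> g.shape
(17, 17)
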